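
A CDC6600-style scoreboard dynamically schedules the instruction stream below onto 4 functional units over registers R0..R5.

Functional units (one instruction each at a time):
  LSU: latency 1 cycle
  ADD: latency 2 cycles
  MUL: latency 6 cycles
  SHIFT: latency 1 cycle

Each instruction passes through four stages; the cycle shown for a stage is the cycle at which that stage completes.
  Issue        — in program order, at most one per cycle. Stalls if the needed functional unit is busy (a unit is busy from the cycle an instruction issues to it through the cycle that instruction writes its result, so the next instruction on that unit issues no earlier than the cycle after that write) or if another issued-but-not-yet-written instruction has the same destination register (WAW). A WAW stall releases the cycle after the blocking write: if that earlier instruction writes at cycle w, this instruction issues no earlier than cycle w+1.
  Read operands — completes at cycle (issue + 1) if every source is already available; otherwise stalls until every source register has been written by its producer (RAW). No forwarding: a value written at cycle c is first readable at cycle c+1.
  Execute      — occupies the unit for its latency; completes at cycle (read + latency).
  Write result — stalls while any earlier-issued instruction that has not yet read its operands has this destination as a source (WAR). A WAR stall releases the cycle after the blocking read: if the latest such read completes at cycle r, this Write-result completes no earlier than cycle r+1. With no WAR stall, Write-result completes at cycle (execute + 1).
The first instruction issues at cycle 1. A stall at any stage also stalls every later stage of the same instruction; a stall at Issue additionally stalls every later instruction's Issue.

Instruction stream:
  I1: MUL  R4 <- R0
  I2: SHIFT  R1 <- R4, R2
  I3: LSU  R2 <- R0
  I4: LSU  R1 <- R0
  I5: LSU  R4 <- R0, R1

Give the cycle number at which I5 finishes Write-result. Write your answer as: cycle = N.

cycle = 20

cycle 1: I1→MUL
cycle 2: I1 RO · I2→SHIFT
cycle 3: I3→LSU
cycle 4: I3 RO
cycle 5: I3 EX
cycle 8: I1 EX
cycle 9: I1 WR R4
cycle 10: I2 RO
cycle 11: I2 EX · I3 WR R2
cycle 12: I2 WR R1
cycle 13: I4→LSU
cycle 14: I4 RO
cycle 15: I4 EX
cycle 16: I4 WR R1
cycle 17: I5→LSU
cycle 18: I5 RO
cycle 19: I5 EX
cycle 20: I5 WR R4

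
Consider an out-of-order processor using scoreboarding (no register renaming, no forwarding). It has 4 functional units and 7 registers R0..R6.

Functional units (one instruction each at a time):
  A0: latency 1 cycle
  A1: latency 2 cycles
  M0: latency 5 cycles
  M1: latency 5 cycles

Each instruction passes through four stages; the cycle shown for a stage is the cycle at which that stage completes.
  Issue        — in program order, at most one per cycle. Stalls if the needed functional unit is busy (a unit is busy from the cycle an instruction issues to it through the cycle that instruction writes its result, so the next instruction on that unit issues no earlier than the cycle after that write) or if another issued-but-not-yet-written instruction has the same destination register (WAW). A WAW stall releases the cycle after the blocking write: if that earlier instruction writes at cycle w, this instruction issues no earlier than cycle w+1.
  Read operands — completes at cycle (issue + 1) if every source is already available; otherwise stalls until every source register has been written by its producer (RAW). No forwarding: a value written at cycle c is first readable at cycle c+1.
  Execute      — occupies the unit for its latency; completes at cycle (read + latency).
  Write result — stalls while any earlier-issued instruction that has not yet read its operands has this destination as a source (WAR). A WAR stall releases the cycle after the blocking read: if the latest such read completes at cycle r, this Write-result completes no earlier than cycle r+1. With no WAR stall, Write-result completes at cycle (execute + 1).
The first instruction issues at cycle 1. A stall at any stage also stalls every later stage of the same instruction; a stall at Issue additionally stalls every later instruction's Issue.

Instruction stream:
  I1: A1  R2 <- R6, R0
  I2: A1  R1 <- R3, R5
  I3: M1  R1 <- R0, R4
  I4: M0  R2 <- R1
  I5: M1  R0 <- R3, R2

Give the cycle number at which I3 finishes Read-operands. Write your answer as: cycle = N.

t=1  I1 issues→A1
t=2  I1 reads
t=4  I1 exec-done
t=5  I1 writes R2
t=6  I2 issues→A1
t=7  I2 reads
t=9  I2 exec-done
t=10  I2 writes R1
t=11  I3 issues→M1
t=12  I3 reads · I4 issues→M0
t=17  I3 exec-done
t=18  I3 writes R1
t=19  I4 reads · I5 issues→M1
t=24  I4 exec-done
t=25  I4 writes R2
t=26  I5 reads
t=31  I5 exec-done
t=32  I5 writes R0

cycle = 12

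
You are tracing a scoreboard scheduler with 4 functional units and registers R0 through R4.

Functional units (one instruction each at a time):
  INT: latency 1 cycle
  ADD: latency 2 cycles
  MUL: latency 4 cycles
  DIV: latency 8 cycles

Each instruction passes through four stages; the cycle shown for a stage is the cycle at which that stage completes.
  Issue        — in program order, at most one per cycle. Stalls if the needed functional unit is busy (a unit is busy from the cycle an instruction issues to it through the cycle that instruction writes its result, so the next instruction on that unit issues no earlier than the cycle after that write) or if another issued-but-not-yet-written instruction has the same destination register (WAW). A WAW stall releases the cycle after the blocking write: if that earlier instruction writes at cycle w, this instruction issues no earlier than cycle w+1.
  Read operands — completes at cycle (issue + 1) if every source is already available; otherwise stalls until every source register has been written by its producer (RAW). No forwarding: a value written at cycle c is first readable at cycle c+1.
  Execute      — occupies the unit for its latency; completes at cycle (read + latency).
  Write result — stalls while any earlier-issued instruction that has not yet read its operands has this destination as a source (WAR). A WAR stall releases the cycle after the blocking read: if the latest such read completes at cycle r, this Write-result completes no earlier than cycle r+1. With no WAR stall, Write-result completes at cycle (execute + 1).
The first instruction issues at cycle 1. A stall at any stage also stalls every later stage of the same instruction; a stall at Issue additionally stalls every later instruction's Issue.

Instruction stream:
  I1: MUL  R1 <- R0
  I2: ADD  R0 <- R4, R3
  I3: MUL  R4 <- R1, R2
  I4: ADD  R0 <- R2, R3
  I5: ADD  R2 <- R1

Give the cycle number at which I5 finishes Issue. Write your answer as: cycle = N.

I1 -> (1, 2, 6, 7)
I2 -> (2, 3, 5, 6)
I3 -> (8, 9, 13, 14)  // struct: MUL busy until I1 writes@7
I4 -> (9, 10, 12, 13)
I5 -> (14, 15, 17, 18)  // struct: ADD busy until I4 writes@13

cycle = 14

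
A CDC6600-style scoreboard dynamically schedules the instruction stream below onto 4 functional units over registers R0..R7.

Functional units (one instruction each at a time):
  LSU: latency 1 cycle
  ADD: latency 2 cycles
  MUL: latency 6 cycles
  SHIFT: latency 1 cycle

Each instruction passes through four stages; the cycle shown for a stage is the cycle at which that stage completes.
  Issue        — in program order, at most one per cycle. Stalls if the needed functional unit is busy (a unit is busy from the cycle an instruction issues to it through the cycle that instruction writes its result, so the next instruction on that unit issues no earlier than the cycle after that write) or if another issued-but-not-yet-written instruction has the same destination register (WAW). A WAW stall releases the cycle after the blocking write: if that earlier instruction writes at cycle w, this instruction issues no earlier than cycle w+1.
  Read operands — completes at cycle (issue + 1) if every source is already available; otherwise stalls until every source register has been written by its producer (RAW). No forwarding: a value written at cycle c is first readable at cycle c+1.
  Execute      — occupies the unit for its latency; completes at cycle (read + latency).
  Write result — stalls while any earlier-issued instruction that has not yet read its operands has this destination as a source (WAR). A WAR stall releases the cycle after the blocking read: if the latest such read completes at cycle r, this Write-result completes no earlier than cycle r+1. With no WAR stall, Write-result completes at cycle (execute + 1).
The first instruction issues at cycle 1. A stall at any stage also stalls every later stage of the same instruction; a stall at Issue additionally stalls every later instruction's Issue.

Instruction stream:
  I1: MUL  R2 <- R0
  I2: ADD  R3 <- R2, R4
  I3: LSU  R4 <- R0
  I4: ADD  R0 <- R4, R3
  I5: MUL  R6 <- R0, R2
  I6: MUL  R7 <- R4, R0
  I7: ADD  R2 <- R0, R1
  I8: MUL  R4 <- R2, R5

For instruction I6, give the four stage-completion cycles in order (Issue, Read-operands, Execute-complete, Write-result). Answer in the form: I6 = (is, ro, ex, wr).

I6 = (27, 28, 34, 35)

c1: issue I1 (MUL)
c2: I1 read-ops · issue I2 (ADD)
c3: issue I3 (LSU)
c4: I3 read-ops
c5: I3 finished on LSU
c8: I1 finished on MUL
c9: I1→R2
c10: I2 read-ops
c11: I3→R4
c12: I2 finished on ADD
c13: I2→R3
c14: issue I4 (ADD)
c15: I4 read-ops · issue I5 (MUL)
c17: I4 finished on ADD
c18: I4→R0
c19: I5 read-ops
c25: I5 finished on MUL
c26: I5→R6
c27: issue I6 (MUL)
c28: I6 read-ops · issue I7 (ADD)
c29: I7 read-ops
c31: I7 finished on ADD
c32: I7→R2
c34: I6 finished on MUL
c35: I6→R7
c36: issue I8 (MUL)
c37: I8 read-ops
c43: I8 finished on MUL
c44: I8→R4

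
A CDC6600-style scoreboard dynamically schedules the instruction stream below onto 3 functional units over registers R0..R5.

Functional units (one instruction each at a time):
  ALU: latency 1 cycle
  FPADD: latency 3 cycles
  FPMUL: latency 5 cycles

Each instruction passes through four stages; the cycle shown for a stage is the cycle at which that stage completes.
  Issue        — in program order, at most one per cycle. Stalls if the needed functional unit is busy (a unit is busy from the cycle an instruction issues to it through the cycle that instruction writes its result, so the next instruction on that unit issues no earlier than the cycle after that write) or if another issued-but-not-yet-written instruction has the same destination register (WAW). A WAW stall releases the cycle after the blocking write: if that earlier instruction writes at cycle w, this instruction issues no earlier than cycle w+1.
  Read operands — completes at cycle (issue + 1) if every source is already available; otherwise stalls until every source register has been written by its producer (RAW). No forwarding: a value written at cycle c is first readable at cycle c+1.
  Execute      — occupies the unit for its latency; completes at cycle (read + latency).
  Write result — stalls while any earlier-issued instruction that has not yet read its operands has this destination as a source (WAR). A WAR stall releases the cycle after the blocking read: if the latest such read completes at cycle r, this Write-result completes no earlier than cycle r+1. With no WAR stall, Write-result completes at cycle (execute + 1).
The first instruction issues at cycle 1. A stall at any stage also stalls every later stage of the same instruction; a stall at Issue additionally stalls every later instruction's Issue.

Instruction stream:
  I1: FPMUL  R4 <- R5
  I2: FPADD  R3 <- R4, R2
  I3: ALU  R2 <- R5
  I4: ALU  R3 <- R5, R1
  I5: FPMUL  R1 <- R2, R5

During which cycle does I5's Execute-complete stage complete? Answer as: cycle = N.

1) issue 1, read 2, done 7, write 8
2) issue 2, read 9, done 12, write 13  <RAW R4: wait I1 write@8>
3) issue 3, read 4, done 5, write 10  <WAR R2: wait I2 read@9>
4) issue 14, read 15, done 16, write 17  <WAW R3: wait I2 write@13>
5) issue 15, read 16, done 21, write 22

cycle = 21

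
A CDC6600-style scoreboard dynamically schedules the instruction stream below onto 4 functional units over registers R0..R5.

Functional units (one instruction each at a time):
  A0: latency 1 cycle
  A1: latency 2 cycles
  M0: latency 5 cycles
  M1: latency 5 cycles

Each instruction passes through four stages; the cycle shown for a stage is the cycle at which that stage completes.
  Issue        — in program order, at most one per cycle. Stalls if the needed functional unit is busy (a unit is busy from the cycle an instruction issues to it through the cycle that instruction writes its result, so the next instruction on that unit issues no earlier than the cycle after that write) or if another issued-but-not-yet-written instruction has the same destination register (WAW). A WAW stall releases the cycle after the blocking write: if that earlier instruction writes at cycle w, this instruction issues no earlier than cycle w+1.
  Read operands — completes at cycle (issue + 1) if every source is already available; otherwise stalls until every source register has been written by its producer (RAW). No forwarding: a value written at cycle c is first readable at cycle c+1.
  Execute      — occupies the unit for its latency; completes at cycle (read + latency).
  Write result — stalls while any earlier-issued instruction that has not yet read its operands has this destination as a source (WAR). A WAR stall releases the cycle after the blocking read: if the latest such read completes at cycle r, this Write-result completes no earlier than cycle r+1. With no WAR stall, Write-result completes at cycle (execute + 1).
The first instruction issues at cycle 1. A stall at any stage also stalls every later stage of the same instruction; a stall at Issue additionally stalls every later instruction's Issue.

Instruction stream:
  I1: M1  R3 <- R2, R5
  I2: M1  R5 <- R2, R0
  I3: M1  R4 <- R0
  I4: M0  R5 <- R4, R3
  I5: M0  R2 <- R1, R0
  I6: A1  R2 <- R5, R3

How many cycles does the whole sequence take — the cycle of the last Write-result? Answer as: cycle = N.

cycle = 44

cycle 1: I1 issues→M1
cycle 2: I1 reads
cycle 7: I1 exec-done
cycle 8: I1 writes R3
cycle 9: I2 issues→M1
cycle 10: I2 reads
cycle 15: I2 exec-done
cycle 16: I2 writes R5
cycle 17: I3 issues→M1
cycle 18: I3 reads | I4 issues→M0
cycle 23: I3 exec-done
cycle 24: I3 writes R4
cycle 25: I4 reads
cycle 30: I4 exec-done
cycle 31: I4 writes R5
cycle 32: I5 issues→M0
cycle 33: I5 reads
cycle 38: I5 exec-done
cycle 39: I5 writes R2
cycle 40: I6 issues→A1
cycle 41: I6 reads
cycle 43: I6 exec-done
cycle 44: I6 writes R2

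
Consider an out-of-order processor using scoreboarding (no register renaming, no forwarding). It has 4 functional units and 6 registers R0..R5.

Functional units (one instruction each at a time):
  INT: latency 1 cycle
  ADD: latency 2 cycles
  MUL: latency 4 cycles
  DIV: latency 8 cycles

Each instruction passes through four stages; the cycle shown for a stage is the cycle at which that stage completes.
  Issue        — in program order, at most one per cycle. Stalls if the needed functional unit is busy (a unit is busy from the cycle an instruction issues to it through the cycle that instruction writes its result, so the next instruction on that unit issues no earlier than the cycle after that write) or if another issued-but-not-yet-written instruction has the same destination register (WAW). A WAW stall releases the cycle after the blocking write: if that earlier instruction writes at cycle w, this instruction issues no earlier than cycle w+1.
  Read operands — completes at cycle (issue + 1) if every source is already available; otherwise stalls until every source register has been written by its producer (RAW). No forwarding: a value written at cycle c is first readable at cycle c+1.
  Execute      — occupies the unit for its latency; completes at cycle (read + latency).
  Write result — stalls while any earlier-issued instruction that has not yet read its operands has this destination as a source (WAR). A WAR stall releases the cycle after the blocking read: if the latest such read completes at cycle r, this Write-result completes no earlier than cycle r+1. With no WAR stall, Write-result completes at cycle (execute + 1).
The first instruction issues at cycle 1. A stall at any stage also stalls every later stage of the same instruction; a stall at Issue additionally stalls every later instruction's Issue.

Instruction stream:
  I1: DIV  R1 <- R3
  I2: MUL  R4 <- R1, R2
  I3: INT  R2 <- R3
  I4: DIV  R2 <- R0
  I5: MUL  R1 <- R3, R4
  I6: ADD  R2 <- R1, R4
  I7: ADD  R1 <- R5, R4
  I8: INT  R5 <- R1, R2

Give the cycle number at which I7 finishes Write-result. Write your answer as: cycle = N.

cycle = 34

c1: I1 issues→DIV
c2: I1 reads; I2 issues→MUL
c3: I3 issues→INT
c4: I3 reads
c5: I3 exec-done
c10: I1 exec-done
c11: I1 writes R1
c12: I2 reads
c13: I3 writes R2
c14: I4 issues→DIV
c15: I4 reads
c16: I2 exec-done
c17: I2 writes R4
c18: I5 issues→MUL
c19: I5 reads
c23: I4 exec-done; I5 exec-done
c24: I4 writes R2; I5 writes R1
c25: I6 issues→ADD
c26: I6 reads
c28: I6 exec-done
c29: I6 writes R2
c30: I7 issues→ADD
c31: I7 reads; I8 issues→INT
c33: I7 exec-done
c34: I7 writes R1
c35: I8 reads
c36: I8 exec-done
c37: I8 writes R5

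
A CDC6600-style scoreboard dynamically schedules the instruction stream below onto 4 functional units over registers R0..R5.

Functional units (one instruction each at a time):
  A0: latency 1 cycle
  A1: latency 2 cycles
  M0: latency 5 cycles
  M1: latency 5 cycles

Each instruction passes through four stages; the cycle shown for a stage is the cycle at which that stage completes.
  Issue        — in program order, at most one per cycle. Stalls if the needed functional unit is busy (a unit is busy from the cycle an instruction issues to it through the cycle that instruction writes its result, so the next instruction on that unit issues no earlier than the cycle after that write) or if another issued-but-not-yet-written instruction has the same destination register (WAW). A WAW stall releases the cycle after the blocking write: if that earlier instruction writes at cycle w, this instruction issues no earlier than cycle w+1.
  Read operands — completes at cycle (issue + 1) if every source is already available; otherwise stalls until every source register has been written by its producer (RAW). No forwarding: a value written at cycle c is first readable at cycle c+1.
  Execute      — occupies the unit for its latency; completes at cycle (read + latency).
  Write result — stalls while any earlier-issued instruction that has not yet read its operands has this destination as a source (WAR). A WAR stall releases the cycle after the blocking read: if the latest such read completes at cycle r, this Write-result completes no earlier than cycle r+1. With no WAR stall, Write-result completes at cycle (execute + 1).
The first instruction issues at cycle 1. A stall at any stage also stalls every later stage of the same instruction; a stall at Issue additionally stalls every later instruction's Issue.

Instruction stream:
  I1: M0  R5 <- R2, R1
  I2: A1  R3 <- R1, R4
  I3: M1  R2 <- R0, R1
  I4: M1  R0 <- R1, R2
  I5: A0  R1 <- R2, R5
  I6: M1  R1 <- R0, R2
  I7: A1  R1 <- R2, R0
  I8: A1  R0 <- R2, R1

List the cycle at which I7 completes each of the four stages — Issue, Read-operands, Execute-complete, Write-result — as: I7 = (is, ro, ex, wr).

c1: I1 dispatched to M0
c2: I1 operands ready | I2 dispatched to A1
c3: I2 operands ready | I3 dispatched to M1
c4: I3 operands ready
c5: I2 complete
c6: R3←I2
c7: I1 complete
c8: R5←I1
c9: I3 complete
c10: R2←I3
c11: I4 dispatched to M1
c12: I4 operands ready | I5 dispatched to A0
c13: I5 operands ready
c14: I5 complete
c15: R1←I5
c17: I4 complete
c18: R0←I4
c19: I6 dispatched to M1
c20: I6 operands ready
c25: I6 complete
c26: R1←I6
c27: I7 dispatched to A1
c28: I7 operands ready
c30: I7 complete
c31: R1←I7
c32: I8 dispatched to A1
c33: I8 operands ready
c35: I8 complete
c36: R0←I8

I7 = (27, 28, 30, 31)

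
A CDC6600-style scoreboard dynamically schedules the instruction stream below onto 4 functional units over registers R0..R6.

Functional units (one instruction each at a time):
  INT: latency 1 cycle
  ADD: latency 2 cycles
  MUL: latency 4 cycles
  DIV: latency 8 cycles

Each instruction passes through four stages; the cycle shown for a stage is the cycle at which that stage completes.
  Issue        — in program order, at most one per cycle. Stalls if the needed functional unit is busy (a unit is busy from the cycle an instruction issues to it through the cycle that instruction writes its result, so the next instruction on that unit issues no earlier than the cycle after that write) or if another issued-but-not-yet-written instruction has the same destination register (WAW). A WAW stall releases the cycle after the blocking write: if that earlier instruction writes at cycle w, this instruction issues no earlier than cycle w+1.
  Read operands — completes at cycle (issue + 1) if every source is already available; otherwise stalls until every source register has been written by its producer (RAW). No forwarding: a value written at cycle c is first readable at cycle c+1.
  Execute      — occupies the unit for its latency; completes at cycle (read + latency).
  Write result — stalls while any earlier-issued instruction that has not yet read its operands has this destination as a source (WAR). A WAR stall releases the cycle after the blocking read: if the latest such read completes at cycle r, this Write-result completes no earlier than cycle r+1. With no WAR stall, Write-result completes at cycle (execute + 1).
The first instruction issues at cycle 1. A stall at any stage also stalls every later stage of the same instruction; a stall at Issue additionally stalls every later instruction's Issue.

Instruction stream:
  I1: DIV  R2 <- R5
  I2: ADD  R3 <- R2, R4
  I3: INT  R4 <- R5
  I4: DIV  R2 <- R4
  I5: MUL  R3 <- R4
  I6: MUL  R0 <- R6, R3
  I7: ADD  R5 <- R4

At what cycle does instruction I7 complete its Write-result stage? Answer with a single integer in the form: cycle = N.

I1: IS=1 RO=2 EX=10 WR=11
I2: IS=2 RO=12 EX=14 WR=15  [RAW R2: wait I1 write@11]
I3: IS=3 RO=4 EX=5 WR=13  [WAR R4: wait I2 read@12]
I4: IS=12 RO=14 EX=22 WR=23  [struct: DIV busy until I1 writes@11; RAW R4: wait I3 write@13]
I5: IS=16 RO=17 EX=21 WR=22  [WAW R3: wait I2 write@15]
I6: IS=23 RO=24 EX=28 WR=29  [struct: MUL busy until I5 writes@22]
I7: IS=24 RO=25 EX=27 WR=28

cycle = 28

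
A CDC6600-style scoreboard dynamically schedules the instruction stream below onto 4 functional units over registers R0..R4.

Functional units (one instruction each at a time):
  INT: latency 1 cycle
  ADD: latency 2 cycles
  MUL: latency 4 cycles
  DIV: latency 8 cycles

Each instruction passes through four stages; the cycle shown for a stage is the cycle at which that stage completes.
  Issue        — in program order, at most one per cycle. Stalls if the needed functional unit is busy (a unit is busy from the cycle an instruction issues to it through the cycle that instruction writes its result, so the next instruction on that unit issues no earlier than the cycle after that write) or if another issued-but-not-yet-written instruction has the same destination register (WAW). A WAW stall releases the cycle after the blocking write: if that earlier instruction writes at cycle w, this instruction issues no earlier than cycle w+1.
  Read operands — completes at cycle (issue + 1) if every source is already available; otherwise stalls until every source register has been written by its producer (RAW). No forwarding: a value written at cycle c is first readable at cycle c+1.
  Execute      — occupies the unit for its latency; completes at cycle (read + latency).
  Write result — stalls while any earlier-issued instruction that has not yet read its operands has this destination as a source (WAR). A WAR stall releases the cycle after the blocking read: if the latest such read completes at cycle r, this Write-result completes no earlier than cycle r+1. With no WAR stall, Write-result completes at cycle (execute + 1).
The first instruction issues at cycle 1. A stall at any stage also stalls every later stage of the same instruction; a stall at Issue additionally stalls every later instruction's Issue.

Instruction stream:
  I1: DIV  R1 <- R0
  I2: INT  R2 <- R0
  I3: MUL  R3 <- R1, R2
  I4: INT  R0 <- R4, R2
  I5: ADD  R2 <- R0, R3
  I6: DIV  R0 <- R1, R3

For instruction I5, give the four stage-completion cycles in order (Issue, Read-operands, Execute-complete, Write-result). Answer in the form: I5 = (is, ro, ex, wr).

I5 = (7, 18, 20, 21)

cycle 1: I1 dispatched to DIV
cycle 2: I1 operands ready; I2 dispatched to INT
cycle 3: I2 operands ready; I3 dispatched to MUL
cycle 4: I2 complete
cycle 5: R2←I2
cycle 6: I4 dispatched to INT
cycle 7: I4 operands ready; I5 dispatched to ADD
cycle 8: I4 complete
cycle 9: R0←I4
cycle 10: I1 complete
cycle 11: R1←I1
cycle 12: I3 operands ready; I6 dispatched to DIV
cycle 16: I3 complete
cycle 17: R3←I3
cycle 18: I5 operands ready; I6 operands ready
cycle 20: I5 complete
cycle 21: R2←I5
cycle 26: I6 complete
cycle 27: R0←I6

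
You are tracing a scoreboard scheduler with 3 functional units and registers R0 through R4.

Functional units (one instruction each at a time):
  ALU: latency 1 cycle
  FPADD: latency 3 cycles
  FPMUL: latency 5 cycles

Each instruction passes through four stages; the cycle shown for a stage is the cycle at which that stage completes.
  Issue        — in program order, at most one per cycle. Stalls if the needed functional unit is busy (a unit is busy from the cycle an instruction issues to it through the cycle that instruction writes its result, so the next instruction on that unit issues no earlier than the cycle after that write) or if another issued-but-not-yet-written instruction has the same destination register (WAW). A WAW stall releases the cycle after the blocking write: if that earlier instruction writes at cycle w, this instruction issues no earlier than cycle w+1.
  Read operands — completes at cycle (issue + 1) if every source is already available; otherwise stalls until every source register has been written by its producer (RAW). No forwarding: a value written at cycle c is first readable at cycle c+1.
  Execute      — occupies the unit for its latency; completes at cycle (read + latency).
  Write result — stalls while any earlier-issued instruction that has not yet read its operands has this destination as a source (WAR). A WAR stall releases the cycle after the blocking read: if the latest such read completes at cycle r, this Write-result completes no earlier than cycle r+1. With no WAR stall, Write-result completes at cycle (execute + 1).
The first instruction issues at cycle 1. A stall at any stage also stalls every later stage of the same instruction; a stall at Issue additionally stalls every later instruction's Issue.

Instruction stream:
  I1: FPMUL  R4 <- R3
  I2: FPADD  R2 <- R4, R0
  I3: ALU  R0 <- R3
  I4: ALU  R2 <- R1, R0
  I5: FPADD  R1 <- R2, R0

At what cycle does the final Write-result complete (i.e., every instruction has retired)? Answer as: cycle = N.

cycle = 22

c1: I1→FPMUL
c2: I1 RO; I2→FPADD
c3: I3→ALU
c4: I3 RO
c5: I3 EX
c7: I1 EX
c8: I1 WR R4
c9: I2 RO
c10: I3 WR R0
c12: I2 EX
c13: I2 WR R2
c14: I4→ALU
c15: I4 RO; I5→FPADD
c16: I4 EX
c17: I4 WR R2
c18: I5 RO
c21: I5 EX
c22: I5 WR R1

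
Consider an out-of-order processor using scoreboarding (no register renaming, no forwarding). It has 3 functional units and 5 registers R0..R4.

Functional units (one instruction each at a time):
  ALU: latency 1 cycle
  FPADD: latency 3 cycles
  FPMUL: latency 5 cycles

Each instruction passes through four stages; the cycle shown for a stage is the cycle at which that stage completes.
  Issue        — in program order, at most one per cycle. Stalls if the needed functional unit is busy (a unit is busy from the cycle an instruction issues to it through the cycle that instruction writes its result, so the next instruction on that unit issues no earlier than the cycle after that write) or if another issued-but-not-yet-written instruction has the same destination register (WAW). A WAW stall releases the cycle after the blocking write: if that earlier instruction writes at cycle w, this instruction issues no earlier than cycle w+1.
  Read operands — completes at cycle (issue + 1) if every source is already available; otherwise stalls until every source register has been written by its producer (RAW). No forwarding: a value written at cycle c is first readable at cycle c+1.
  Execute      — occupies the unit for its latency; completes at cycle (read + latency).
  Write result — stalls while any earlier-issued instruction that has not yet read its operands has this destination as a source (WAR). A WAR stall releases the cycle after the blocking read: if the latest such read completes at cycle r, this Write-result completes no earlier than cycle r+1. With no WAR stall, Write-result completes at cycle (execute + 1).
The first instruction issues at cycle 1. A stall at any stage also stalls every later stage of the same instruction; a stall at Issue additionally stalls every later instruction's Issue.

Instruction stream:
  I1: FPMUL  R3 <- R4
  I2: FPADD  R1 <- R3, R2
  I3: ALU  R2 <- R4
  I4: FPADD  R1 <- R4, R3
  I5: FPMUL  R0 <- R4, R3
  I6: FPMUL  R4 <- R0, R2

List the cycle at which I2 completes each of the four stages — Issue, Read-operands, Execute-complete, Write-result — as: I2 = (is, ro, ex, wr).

[1] I1 dispatched to FPMUL
[2] I1 operands ready; I2 dispatched to FPADD
[3] I3 dispatched to ALU
[4] I3 operands ready
[5] I3 complete
[7] I1 complete
[8] R3←I1
[9] I2 operands ready
[10] R2←I3
[12] I2 complete
[13] R1←I2
[14] I4 dispatched to FPADD
[15] I4 operands ready; I5 dispatched to FPMUL
[16] I5 operands ready
[18] I4 complete
[19] R1←I4
[21] I5 complete
[22] R0←I5
[23] I6 dispatched to FPMUL
[24] I6 operands ready
[29] I6 complete
[30] R4←I6

I2 = (2, 9, 12, 13)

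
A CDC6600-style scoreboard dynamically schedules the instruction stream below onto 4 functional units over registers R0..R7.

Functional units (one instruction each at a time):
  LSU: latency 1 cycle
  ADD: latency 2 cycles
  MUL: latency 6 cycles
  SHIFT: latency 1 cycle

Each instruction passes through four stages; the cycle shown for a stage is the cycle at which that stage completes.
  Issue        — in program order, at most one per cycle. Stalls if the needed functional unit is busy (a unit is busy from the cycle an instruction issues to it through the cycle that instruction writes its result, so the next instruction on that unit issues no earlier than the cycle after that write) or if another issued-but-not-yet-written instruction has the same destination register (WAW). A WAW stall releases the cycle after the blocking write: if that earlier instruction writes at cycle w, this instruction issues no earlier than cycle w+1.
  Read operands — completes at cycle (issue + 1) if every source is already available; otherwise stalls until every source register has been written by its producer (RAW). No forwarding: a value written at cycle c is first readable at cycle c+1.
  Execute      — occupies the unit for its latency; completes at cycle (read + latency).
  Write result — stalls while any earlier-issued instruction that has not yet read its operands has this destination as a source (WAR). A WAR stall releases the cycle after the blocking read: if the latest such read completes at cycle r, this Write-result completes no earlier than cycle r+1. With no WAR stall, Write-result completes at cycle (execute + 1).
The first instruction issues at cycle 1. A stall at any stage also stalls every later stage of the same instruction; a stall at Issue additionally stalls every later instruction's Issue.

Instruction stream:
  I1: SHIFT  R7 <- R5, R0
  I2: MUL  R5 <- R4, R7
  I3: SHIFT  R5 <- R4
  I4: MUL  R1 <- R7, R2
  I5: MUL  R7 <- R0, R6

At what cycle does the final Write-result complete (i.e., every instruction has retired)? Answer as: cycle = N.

t=1  issue I1 (SHIFT)
t=2  I1 read-ops, issue I2 (MUL)
t=3  I1 finished on SHIFT
t=4  I1→R7
t=5  I2 read-ops
t=11  I2 finished on MUL
t=12  I2→R5
t=13  issue I3 (SHIFT)
t=14  I3 read-ops, issue I4 (MUL)
t=15  I3 finished on SHIFT, I4 read-ops
t=16  I3→R5
t=21  I4 finished on MUL
t=22  I4→R1
t=23  issue I5 (MUL)
t=24  I5 read-ops
t=30  I5 finished on MUL
t=31  I5→R7

cycle = 31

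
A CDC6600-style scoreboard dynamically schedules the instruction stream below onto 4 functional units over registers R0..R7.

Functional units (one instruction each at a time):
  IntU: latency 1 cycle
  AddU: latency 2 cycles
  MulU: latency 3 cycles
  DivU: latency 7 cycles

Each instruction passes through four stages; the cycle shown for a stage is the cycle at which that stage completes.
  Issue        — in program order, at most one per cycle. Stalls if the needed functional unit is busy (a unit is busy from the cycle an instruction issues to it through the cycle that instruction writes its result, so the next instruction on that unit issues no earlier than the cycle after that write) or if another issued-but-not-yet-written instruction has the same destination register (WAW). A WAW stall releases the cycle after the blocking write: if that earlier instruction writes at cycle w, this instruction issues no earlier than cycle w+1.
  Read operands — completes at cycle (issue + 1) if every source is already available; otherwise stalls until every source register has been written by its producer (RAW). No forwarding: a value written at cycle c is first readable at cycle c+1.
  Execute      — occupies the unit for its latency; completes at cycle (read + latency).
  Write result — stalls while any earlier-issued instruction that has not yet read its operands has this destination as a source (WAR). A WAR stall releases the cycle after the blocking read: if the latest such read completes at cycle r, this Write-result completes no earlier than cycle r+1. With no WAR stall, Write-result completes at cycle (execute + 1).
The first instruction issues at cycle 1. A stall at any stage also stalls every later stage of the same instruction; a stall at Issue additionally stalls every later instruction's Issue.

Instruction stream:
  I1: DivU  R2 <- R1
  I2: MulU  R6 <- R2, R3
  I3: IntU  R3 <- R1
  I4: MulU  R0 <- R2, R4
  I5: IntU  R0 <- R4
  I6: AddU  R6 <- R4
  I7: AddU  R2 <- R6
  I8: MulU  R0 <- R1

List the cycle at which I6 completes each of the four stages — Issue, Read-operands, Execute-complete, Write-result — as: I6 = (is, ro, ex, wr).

I6 = (23, 24, 26, 27)

[1] I1 dispatched to DivU
[2] I1 operands ready; I2 dispatched to MulU
[3] I3 dispatched to IntU
[4] I3 operands ready
[5] I3 complete
[9] I1 complete
[10] R2←I1
[11] I2 operands ready
[12] R3←I3
[14] I2 complete
[15] R6←I2
[16] I4 dispatched to MulU
[17] I4 operands ready
[20] I4 complete
[21] R0←I4
[22] I5 dispatched to IntU
[23] I5 operands ready; I6 dispatched to AddU
[24] I5 complete; I6 operands ready
[25] R0←I5
[26] I6 complete
[27] R6←I6
[28] I7 dispatched to AddU
[29] I7 operands ready; I8 dispatched to MulU
[30] I8 operands ready
[31] I7 complete
[32] R2←I7
[33] I8 complete
[34] R0←I8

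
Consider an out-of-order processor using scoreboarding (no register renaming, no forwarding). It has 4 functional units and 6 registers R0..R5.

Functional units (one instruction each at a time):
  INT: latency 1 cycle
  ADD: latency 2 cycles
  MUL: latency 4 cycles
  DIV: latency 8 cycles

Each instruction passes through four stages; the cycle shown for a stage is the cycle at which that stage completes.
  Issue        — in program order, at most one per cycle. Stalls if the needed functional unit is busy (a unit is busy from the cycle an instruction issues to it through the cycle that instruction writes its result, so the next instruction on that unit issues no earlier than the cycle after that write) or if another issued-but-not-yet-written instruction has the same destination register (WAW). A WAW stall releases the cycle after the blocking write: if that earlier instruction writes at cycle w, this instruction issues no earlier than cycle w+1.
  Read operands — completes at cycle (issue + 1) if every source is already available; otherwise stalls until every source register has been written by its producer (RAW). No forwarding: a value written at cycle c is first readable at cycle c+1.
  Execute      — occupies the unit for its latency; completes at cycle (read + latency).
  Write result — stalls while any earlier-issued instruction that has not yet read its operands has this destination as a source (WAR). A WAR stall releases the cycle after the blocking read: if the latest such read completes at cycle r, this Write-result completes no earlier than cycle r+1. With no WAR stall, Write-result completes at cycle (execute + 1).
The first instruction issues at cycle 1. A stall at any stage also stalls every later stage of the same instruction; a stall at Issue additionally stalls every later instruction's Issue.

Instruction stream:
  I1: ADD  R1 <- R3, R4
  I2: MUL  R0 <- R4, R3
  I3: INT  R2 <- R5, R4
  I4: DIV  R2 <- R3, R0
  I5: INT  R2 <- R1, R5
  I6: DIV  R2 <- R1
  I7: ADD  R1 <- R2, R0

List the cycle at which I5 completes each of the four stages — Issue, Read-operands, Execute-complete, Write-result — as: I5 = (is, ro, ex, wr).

I1  is:1  ro:2  ex:4  wr:5
I2  is:2  ro:3  ex:7  wr:8
I3  is:3  ro:4  ex:5  wr:6
I4  is:7  ro:9  ex:17  wr:18  — WAW R2: wait I3 write@6, RAW R0: wait I2 write@8
I5  is:19  ro:20  ex:21  wr:22  — WAW R2: wait I4 write@18
I6  is:23  ro:24  ex:32  wr:33  — WAW R2: wait I5 write@22
I7  is:24  ro:34  ex:36  wr:37  — RAW R2: wait I6 write@33

I5 = (19, 20, 21, 22)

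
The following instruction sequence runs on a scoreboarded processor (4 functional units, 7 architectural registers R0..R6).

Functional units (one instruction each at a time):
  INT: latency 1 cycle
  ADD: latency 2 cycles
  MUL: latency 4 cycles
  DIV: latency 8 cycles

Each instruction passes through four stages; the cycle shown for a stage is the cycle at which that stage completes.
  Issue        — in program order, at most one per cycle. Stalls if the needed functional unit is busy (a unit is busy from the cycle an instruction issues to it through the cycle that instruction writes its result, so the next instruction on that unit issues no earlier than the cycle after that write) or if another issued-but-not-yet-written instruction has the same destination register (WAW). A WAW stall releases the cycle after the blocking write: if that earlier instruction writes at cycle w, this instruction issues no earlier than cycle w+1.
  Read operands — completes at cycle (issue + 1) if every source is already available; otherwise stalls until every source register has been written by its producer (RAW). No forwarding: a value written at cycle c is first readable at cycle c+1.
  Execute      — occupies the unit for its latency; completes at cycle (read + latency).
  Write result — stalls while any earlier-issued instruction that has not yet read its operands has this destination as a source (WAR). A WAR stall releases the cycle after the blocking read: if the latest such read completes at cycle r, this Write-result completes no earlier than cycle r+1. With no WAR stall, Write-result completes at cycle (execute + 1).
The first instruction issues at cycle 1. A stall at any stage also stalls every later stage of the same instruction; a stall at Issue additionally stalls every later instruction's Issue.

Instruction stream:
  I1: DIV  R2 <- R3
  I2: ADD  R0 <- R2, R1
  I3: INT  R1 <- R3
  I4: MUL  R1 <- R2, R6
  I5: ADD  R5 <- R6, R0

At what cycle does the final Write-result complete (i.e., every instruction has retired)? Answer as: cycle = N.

cycle = 20

t=1  I1 issues→DIV
t=2  I1 reads | I2 issues→ADD
t=3  I3 issues→INT
t=4  I3 reads
t=5  I3 exec-done
t=10  I1 exec-done
t=11  I1 writes R2
t=12  I2 reads
t=13  I3 writes R1
t=14  I2 exec-done | I4 issues→MUL
t=15  I2 writes R0 | I4 reads
t=16  I5 issues→ADD
t=17  I5 reads
t=19  I4 exec-done | I5 exec-done
t=20  I4 writes R1 | I5 writes R5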